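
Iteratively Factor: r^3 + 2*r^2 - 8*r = (r - 2)*(r^2 + 4*r) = (r - 2)*(r + 4)*(r)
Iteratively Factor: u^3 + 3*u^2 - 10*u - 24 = (u + 4)*(u^2 - u - 6) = (u + 2)*(u + 4)*(u - 3)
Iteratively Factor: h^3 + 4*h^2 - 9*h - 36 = (h - 3)*(h^2 + 7*h + 12) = (h - 3)*(h + 3)*(h + 4)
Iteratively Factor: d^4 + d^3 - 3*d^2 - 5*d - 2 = (d - 2)*(d^3 + 3*d^2 + 3*d + 1) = (d - 2)*(d + 1)*(d^2 + 2*d + 1) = (d - 2)*(d + 1)^2*(d + 1)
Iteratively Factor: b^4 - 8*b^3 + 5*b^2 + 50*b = (b - 5)*(b^3 - 3*b^2 - 10*b) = (b - 5)^2*(b^2 + 2*b) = (b - 5)^2*(b + 2)*(b)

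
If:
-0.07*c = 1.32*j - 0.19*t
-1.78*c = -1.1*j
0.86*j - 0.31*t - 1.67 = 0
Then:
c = -0.76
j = -1.22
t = -8.78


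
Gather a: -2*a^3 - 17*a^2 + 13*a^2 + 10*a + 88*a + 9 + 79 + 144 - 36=-2*a^3 - 4*a^2 + 98*a + 196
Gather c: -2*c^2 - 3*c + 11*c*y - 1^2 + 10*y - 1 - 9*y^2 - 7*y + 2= -2*c^2 + c*(11*y - 3) - 9*y^2 + 3*y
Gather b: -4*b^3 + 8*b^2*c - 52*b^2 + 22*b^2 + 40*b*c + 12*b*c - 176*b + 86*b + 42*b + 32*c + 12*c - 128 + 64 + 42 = -4*b^3 + b^2*(8*c - 30) + b*(52*c - 48) + 44*c - 22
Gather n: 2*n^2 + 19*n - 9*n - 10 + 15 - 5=2*n^2 + 10*n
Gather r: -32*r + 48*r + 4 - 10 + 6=16*r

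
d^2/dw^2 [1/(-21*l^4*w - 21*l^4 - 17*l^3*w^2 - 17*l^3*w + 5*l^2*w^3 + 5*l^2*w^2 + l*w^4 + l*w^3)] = 2*((17*l^2 - 15*l*w - 5*l - 6*w^2 - 3*w)*(21*l^3*w + 21*l^3 + 17*l^2*w^2 + 17*l^2*w - 5*l*w^3 - 5*l*w^2 - w^4 - w^3) - (-21*l^3 - 34*l^2*w - 17*l^2 + 15*l*w^2 + 10*l*w + 4*w^3 + 3*w^2)^2)/(l*(21*l^3*w + 21*l^3 + 17*l^2*w^2 + 17*l^2*w - 5*l*w^3 - 5*l*w^2 - w^4 - w^3)^3)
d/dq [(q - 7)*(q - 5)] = 2*q - 12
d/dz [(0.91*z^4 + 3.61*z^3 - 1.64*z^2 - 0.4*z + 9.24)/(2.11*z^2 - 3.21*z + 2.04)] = (3.8402*z^5 - 1.1462*z^4 - 15.7506*z^3 + 28.2016*z^2 - 45.684*z + 28.8444)/(4.4521*z^4 - 13.5462*z^3 + 18.9129*z^2 - 13.0968*z + 4.1616)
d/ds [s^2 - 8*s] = 2*s - 8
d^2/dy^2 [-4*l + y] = 0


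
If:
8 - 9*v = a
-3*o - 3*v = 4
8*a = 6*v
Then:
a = 8/13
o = -28/13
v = 32/39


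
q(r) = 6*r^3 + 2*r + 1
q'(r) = 18*r^2 + 2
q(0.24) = 1.56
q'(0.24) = 3.04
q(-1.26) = -13.52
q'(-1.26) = 30.58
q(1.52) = 25.11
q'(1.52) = 43.59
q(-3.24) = -209.55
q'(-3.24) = 190.96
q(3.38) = 239.45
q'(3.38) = 207.64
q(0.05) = 1.10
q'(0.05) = 2.04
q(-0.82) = -3.95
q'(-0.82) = 14.10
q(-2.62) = -112.15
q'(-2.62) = 125.56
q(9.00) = 4393.00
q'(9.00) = 1460.00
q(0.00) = 1.00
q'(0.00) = 2.00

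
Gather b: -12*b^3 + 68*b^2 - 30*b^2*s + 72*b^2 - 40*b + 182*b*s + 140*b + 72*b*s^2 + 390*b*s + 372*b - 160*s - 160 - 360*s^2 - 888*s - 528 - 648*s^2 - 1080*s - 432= -12*b^3 + b^2*(140 - 30*s) + b*(72*s^2 + 572*s + 472) - 1008*s^2 - 2128*s - 1120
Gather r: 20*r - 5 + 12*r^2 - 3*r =12*r^2 + 17*r - 5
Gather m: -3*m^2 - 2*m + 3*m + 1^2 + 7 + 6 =-3*m^2 + m + 14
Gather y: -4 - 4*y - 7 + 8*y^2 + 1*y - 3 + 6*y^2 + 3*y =14*y^2 - 14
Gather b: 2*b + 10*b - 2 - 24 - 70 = 12*b - 96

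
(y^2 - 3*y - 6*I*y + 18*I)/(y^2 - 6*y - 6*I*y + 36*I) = (y - 3)/(y - 6)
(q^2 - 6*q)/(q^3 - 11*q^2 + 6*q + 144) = q/(q^2 - 5*q - 24)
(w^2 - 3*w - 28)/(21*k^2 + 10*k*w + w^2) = (w^2 - 3*w - 28)/(21*k^2 + 10*k*w + w^2)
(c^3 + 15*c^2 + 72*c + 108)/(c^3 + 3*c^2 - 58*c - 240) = (c^2 + 9*c + 18)/(c^2 - 3*c - 40)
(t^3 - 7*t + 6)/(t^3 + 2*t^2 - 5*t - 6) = (t - 1)/(t + 1)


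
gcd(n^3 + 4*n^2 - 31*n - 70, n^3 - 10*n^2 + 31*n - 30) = n - 5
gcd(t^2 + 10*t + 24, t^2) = 1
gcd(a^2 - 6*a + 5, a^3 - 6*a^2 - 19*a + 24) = a - 1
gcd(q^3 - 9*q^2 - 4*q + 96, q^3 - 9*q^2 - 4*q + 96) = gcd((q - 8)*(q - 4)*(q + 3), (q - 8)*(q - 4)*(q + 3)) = q^3 - 9*q^2 - 4*q + 96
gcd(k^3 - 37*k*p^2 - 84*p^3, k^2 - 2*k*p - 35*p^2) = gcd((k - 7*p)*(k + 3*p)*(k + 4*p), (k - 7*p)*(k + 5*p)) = -k + 7*p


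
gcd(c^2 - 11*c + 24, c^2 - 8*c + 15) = c - 3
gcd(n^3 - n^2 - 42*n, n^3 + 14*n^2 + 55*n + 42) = n + 6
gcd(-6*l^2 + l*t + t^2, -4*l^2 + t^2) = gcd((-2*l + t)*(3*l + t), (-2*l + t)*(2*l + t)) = -2*l + t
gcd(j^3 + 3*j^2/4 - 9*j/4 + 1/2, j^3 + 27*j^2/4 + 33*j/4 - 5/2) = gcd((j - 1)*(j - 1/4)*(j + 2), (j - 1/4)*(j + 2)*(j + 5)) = j^2 + 7*j/4 - 1/2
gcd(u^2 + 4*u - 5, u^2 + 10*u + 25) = u + 5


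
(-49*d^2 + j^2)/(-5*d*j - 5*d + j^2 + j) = (49*d^2 - j^2)/(5*d*j + 5*d - j^2 - j)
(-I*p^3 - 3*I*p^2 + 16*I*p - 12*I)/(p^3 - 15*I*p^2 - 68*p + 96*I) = I*(-p^3 - 3*p^2 + 16*p - 12)/(p^3 - 15*I*p^2 - 68*p + 96*I)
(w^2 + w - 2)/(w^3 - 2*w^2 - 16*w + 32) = (w^2 + w - 2)/(w^3 - 2*w^2 - 16*w + 32)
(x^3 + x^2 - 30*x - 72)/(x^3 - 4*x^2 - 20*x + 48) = (x + 3)/(x - 2)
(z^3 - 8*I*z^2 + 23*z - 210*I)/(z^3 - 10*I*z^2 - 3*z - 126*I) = (z + 5*I)/(z + 3*I)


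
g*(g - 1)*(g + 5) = g^3 + 4*g^2 - 5*g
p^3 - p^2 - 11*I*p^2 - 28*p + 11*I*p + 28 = (p - 1)*(p - 7*I)*(p - 4*I)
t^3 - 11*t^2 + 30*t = t*(t - 6)*(t - 5)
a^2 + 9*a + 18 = (a + 3)*(a + 6)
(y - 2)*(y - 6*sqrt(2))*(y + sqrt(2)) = y^3 - 5*sqrt(2)*y^2 - 2*y^2 - 12*y + 10*sqrt(2)*y + 24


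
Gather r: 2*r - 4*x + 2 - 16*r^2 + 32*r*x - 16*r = -16*r^2 + r*(32*x - 14) - 4*x + 2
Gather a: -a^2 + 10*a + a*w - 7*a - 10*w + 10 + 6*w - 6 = -a^2 + a*(w + 3) - 4*w + 4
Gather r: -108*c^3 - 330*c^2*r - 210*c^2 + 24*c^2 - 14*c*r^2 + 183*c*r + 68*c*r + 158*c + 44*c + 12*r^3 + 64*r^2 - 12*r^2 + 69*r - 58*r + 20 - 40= -108*c^3 - 186*c^2 + 202*c + 12*r^3 + r^2*(52 - 14*c) + r*(-330*c^2 + 251*c + 11) - 20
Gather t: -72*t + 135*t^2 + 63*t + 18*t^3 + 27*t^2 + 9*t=18*t^3 + 162*t^2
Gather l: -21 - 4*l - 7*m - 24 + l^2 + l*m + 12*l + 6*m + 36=l^2 + l*(m + 8) - m - 9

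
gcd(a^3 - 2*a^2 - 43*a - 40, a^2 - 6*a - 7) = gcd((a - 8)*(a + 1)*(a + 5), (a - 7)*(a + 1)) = a + 1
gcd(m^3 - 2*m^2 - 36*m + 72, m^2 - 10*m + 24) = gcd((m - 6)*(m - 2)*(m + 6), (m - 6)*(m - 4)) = m - 6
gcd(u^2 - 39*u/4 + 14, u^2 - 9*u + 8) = u - 8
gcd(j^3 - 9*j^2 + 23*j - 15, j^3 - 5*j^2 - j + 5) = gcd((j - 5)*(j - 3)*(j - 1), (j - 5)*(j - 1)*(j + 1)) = j^2 - 6*j + 5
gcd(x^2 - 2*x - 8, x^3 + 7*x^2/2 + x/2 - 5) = x + 2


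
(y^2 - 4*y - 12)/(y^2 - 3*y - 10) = (y - 6)/(y - 5)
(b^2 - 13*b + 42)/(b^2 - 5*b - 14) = (b - 6)/(b + 2)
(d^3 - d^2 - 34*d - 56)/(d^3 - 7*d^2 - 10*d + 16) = (d^2 - 3*d - 28)/(d^2 - 9*d + 8)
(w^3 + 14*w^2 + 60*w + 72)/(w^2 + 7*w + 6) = (w^2 + 8*w + 12)/(w + 1)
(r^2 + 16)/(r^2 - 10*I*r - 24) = (r + 4*I)/(r - 6*I)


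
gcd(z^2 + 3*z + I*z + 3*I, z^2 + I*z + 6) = 1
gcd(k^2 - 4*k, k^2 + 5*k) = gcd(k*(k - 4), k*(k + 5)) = k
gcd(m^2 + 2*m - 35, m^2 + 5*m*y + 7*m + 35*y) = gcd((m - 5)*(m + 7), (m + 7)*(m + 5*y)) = m + 7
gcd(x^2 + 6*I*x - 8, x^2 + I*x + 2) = x + 2*I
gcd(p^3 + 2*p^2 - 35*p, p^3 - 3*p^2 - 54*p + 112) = p + 7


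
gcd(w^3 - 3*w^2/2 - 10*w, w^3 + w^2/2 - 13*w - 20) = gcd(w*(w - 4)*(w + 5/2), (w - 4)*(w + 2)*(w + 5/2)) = w^2 - 3*w/2 - 10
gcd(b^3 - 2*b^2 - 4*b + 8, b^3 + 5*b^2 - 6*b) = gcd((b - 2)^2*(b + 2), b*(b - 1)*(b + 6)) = 1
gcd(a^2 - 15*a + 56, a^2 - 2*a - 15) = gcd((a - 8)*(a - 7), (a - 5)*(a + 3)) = 1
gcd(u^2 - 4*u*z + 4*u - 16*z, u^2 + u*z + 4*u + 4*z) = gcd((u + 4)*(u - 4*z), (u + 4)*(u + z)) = u + 4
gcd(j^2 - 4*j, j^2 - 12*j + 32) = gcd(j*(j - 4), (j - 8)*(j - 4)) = j - 4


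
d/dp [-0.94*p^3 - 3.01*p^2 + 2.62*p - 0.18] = -2.82*p^2 - 6.02*p + 2.62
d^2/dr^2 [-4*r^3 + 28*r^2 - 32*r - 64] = 56 - 24*r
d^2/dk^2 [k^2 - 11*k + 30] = 2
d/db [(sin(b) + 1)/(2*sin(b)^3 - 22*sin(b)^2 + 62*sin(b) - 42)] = (-sin(b)^3 + 4*sin(b)^2 + 11*sin(b) - 26)*cos(b)/((sin(b) - 7)^2*(sin(b) - 3)^2*(sin(b) - 1)^2)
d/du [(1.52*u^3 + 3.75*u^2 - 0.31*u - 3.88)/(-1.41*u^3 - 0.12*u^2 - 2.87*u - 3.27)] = (-8.88178419700125e-16*u^5 + 5.1051*u^4 - 9.599*u^3 - 42.1233*u^2 - 25.4562*u - 10.1219)/(1.9881*u^6 + 0.3384*u^5 + 8.1078*u^4 + 9.9102*u^3 + 9.0217*u^2 + 18.7698*u + 10.6929)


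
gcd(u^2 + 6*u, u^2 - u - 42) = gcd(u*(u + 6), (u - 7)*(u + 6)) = u + 6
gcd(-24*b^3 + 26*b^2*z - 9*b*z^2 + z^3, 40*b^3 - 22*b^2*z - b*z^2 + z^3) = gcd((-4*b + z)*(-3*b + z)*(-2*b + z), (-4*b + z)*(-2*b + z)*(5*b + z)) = 8*b^2 - 6*b*z + z^2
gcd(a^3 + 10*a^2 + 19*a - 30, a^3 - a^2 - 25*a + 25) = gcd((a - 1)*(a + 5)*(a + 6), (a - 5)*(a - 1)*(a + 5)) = a^2 + 4*a - 5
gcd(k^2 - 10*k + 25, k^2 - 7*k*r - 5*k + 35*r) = k - 5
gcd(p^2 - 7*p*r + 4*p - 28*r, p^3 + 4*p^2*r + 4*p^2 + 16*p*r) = p + 4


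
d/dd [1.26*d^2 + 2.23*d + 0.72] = 2.52*d + 2.23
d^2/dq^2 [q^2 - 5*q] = 2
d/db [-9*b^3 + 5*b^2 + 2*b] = -27*b^2 + 10*b + 2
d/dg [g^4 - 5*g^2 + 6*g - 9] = 4*g^3 - 10*g + 6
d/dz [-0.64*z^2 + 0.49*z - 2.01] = 0.49 - 1.28*z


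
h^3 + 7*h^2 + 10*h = h*(h + 2)*(h + 5)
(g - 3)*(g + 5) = g^2 + 2*g - 15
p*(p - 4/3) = p^2 - 4*p/3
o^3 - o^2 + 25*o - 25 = (o - 1)*(o - 5*I)*(o + 5*I)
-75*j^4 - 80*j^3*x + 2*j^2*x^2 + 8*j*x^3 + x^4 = (-3*j + x)*(j + x)*(5*j + x)^2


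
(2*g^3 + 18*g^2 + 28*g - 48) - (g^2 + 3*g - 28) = 2*g^3 + 17*g^2 + 25*g - 20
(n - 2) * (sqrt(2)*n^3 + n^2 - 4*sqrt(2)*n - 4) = sqrt(2)*n^4 - 2*sqrt(2)*n^3 + n^3 - 4*sqrt(2)*n^2 - 2*n^2 - 4*n + 8*sqrt(2)*n + 8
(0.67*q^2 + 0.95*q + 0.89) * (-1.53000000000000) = -1.0251*q^2 - 1.4535*q - 1.3617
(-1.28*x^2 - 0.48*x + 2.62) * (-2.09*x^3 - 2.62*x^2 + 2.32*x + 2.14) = 2.6752*x^5 + 4.3568*x^4 - 7.1878*x^3 - 10.7172*x^2 + 5.0512*x + 5.6068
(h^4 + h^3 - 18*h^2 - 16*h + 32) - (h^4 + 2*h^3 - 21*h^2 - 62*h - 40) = -h^3 + 3*h^2 + 46*h + 72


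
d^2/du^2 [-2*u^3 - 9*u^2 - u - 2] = -12*u - 18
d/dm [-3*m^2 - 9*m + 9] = -6*m - 9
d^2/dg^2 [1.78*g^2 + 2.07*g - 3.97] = 3.56000000000000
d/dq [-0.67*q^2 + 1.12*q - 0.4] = 1.12 - 1.34*q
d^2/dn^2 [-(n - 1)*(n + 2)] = -2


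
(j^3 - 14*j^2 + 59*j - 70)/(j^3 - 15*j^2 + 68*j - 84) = (j - 5)/(j - 6)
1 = 1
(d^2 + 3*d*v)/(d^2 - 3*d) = (d + 3*v)/(d - 3)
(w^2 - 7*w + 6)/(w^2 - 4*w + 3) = (w - 6)/(w - 3)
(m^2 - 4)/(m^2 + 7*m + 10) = (m - 2)/(m + 5)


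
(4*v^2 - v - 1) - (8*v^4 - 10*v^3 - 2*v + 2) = -8*v^4 + 10*v^3 + 4*v^2 + v - 3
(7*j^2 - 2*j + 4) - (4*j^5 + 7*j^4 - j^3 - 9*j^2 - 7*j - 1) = -4*j^5 - 7*j^4 + j^3 + 16*j^2 + 5*j + 5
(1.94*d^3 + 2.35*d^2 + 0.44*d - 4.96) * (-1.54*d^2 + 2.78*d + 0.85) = -2.9876*d^5 + 1.7742*d^4 + 7.5044*d^3 + 10.8591*d^2 - 13.4148*d - 4.216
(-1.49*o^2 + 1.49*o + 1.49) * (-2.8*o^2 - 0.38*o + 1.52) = 4.172*o^4 - 3.6058*o^3 - 7.003*o^2 + 1.6986*o + 2.2648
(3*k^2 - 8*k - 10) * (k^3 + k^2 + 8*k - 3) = 3*k^5 - 5*k^4 + 6*k^3 - 83*k^2 - 56*k + 30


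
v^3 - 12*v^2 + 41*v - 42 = (v - 7)*(v - 3)*(v - 2)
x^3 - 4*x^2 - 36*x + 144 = (x - 6)*(x - 4)*(x + 6)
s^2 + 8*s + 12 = (s + 2)*(s + 6)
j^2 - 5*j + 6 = (j - 3)*(j - 2)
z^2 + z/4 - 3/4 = (z - 3/4)*(z + 1)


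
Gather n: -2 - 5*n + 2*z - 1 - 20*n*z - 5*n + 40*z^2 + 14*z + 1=n*(-20*z - 10) + 40*z^2 + 16*z - 2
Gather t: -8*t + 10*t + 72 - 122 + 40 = 2*t - 10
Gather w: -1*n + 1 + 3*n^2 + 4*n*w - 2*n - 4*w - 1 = 3*n^2 - 3*n + w*(4*n - 4)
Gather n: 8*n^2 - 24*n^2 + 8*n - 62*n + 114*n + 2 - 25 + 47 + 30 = -16*n^2 + 60*n + 54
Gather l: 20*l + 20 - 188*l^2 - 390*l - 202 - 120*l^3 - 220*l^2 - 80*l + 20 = -120*l^3 - 408*l^2 - 450*l - 162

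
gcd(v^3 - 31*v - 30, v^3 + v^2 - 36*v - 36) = v^2 - 5*v - 6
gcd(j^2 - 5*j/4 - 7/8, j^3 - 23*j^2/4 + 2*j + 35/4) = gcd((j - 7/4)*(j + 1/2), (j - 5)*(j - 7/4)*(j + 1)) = j - 7/4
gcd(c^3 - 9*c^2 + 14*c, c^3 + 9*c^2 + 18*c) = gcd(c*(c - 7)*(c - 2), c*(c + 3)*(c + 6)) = c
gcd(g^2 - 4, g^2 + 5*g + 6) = g + 2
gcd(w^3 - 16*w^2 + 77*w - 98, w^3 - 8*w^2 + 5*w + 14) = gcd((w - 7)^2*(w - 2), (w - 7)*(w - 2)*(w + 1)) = w^2 - 9*w + 14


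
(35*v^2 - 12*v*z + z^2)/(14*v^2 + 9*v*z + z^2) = (35*v^2 - 12*v*z + z^2)/(14*v^2 + 9*v*z + z^2)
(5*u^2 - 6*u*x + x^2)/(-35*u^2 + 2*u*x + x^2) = (-u + x)/(7*u + x)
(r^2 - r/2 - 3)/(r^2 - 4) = (r + 3/2)/(r + 2)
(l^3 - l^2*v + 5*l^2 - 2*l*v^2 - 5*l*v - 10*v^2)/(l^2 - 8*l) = (l^3 - l^2*v + 5*l^2 - 2*l*v^2 - 5*l*v - 10*v^2)/(l*(l - 8))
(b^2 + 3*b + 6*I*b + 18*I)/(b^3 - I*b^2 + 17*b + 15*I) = (b^2 + b*(3 + 6*I) + 18*I)/(b^3 - I*b^2 + 17*b + 15*I)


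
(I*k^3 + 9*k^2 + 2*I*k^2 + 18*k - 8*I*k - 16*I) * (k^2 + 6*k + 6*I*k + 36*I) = I*k^5 + 3*k^4 + 8*I*k^4 + 24*k^3 + 58*I*k^3 + 84*k^2 + 368*I*k^2 + 384*k + 552*I*k + 576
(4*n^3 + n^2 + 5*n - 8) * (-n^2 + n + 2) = -4*n^5 + 3*n^4 + 4*n^3 + 15*n^2 + 2*n - 16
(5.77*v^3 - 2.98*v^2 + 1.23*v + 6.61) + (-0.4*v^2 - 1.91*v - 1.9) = 5.77*v^3 - 3.38*v^2 - 0.68*v + 4.71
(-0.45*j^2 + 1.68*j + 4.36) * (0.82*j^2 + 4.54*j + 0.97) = -0.369*j^4 - 0.6654*j^3 + 10.7659*j^2 + 21.424*j + 4.2292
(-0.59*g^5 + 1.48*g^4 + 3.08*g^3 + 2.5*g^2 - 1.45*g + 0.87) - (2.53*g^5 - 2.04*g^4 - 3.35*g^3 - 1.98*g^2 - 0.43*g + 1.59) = -3.12*g^5 + 3.52*g^4 + 6.43*g^3 + 4.48*g^2 - 1.02*g - 0.72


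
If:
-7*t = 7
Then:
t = -1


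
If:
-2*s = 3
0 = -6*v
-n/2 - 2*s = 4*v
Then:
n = 6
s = -3/2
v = 0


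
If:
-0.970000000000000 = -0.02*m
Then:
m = 48.50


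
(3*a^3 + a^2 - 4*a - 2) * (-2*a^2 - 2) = -6*a^5 - 2*a^4 + 2*a^3 + 2*a^2 + 8*a + 4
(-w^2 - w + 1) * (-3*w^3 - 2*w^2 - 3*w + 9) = 3*w^5 + 5*w^4 + 2*w^3 - 8*w^2 - 12*w + 9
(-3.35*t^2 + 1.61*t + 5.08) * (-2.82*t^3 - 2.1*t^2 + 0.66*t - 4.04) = 9.447*t^5 + 2.4948*t^4 - 19.9176*t^3 + 3.9286*t^2 - 3.1516*t - 20.5232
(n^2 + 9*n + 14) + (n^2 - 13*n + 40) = 2*n^2 - 4*n + 54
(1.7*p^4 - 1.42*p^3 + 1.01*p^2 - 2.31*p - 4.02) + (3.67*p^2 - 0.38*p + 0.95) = 1.7*p^4 - 1.42*p^3 + 4.68*p^2 - 2.69*p - 3.07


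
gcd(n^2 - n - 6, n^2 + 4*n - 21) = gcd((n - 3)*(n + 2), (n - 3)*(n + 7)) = n - 3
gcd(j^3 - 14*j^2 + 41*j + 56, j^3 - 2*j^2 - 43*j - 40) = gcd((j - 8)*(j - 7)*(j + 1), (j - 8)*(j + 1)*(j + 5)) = j^2 - 7*j - 8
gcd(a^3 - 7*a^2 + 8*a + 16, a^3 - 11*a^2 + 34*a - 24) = a - 4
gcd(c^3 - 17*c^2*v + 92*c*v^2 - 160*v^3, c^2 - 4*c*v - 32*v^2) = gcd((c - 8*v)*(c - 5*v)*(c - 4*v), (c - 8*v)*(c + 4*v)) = -c + 8*v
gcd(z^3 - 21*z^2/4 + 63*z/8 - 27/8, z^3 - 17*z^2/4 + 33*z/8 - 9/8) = z^2 - 15*z/4 + 9/4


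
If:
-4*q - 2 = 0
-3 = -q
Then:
No Solution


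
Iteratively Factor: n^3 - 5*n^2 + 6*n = (n)*(n^2 - 5*n + 6) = n*(n - 3)*(n - 2)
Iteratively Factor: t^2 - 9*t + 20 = (t - 5)*(t - 4)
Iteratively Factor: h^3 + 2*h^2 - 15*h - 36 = (h - 4)*(h^2 + 6*h + 9) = (h - 4)*(h + 3)*(h + 3)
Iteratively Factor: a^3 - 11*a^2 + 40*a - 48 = (a - 3)*(a^2 - 8*a + 16) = (a - 4)*(a - 3)*(a - 4)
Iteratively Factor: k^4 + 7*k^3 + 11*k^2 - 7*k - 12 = (k + 3)*(k^3 + 4*k^2 - k - 4) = (k + 3)*(k + 4)*(k^2 - 1) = (k - 1)*(k + 3)*(k + 4)*(k + 1)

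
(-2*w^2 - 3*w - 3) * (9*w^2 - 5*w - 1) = -18*w^4 - 17*w^3 - 10*w^2 + 18*w + 3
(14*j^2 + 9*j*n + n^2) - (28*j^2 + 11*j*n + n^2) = -14*j^2 - 2*j*n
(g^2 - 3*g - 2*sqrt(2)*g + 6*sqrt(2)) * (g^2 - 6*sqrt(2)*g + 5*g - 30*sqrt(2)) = g^4 - 8*sqrt(2)*g^3 + 2*g^3 - 16*sqrt(2)*g^2 + 9*g^2 + 48*g + 120*sqrt(2)*g - 360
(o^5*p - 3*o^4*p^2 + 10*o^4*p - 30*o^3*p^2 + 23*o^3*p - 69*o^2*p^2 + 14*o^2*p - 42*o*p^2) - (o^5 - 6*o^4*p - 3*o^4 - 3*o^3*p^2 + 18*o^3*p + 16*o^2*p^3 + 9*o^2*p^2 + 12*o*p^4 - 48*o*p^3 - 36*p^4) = o^5*p - o^5 - 3*o^4*p^2 + 16*o^4*p + 3*o^4 - 27*o^3*p^2 + 5*o^3*p - 16*o^2*p^3 - 78*o^2*p^2 + 14*o^2*p - 12*o*p^4 + 48*o*p^3 - 42*o*p^2 + 36*p^4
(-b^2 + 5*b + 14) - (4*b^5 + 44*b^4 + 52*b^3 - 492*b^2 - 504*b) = -4*b^5 - 44*b^4 - 52*b^3 + 491*b^2 + 509*b + 14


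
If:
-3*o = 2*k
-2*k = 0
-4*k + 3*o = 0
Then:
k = 0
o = 0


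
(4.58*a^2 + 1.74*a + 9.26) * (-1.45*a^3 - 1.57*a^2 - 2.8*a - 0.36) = -6.641*a^5 - 9.7136*a^4 - 28.9828*a^3 - 21.059*a^2 - 26.5544*a - 3.3336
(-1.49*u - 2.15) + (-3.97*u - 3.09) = -5.46*u - 5.24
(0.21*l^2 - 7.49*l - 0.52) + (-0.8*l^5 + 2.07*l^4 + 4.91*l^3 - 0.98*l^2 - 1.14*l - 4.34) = -0.8*l^5 + 2.07*l^4 + 4.91*l^3 - 0.77*l^2 - 8.63*l - 4.86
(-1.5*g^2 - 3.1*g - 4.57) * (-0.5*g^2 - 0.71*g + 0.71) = 0.75*g^4 + 2.615*g^3 + 3.421*g^2 + 1.0437*g - 3.2447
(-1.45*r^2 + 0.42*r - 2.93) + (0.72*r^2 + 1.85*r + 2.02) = -0.73*r^2 + 2.27*r - 0.91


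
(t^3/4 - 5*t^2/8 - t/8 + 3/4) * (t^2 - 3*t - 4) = t^5/4 - 11*t^4/8 + 3*t^3/4 + 29*t^2/8 - 7*t/4 - 3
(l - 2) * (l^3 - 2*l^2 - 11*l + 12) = l^4 - 4*l^3 - 7*l^2 + 34*l - 24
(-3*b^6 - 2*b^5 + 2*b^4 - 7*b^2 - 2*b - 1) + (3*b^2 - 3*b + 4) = -3*b^6 - 2*b^5 + 2*b^4 - 4*b^2 - 5*b + 3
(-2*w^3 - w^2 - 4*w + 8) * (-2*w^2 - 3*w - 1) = 4*w^5 + 8*w^4 + 13*w^3 - 3*w^2 - 20*w - 8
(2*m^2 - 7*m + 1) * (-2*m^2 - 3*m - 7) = -4*m^4 + 8*m^3 + 5*m^2 + 46*m - 7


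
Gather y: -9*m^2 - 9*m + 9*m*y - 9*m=-9*m^2 + 9*m*y - 18*m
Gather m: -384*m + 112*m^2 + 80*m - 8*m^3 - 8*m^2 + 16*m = -8*m^3 + 104*m^2 - 288*m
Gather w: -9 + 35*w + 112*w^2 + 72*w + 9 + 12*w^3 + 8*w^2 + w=12*w^3 + 120*w^2 + 108*w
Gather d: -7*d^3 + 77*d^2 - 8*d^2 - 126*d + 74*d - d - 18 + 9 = -7*d^3 + 69*d^2 - 53*d - 9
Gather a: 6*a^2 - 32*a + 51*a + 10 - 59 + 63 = 6*a^2 + 19*a + 14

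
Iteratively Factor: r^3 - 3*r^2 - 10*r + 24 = (r + 3)*(r^2 - 6*r + 8) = (r - 2)*(r + 3)*(r - 4)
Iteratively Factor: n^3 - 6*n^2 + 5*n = (n - 5)*(n^2 - n) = (n - 5)*(n - 1)*(n)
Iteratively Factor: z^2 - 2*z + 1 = (z - 1)*(z - 1)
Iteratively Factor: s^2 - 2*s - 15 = (s + 3)*(s - 5)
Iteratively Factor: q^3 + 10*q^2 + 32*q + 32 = (q + 4)*(q^2 + 6*q + 8) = (q + 4)^2*(q + 2)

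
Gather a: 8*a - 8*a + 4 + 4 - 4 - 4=0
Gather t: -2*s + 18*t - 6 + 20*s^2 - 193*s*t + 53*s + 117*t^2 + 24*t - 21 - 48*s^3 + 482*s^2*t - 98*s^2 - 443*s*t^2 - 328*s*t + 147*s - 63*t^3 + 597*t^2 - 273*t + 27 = -48*s^3 - 78*s^2 + 198*s - 63*t^3 + t^2*(714 - 443*s) + t*(482*s^2 - 521*s - 231)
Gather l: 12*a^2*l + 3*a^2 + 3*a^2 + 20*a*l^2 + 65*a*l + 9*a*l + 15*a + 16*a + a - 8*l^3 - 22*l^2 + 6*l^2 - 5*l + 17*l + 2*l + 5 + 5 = 6*a^2 + 32*a - 8*l^3 + l^2*(20*a - 16) + l*(12*a^2 + 74*a + 14) + 10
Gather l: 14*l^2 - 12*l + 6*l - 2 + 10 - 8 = 14*l^2 - 6*l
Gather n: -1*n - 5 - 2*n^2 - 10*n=-2*n^2 - 11*n - 5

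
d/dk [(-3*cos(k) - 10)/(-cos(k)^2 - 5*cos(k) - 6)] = (3*cos(k)^2 + 20*cos(k) + 32)*sin(k)/((cos(k) + 2)^2*(cos(k) + 3)^2)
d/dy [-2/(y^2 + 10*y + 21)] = 4*(y + 5)/(y^2 + 10*y + 21)^2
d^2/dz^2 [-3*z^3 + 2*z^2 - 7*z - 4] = 4 - 18*z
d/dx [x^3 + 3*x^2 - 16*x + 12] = 3*x^2 + 6*x - 16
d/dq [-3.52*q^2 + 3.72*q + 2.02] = 3.72 - 7.04*q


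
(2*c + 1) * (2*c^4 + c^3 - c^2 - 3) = 4*c^5 + 4*c^4 - c^3 - c^2 - 6*c - 3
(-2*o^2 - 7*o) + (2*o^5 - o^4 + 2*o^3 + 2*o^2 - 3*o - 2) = 2*o^5 - o^4 + 2*o^3 - 10*o - 2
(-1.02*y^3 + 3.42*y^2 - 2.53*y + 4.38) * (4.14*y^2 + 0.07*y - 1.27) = -4.2228*y^5 + 14.0874*y^4 - 8.9394*y^3 + 13.6127*y^2 + 3.5197*y - 5.5626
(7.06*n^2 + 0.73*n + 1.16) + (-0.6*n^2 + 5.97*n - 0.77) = 6.46*n^2 + 6.7*n + 0.39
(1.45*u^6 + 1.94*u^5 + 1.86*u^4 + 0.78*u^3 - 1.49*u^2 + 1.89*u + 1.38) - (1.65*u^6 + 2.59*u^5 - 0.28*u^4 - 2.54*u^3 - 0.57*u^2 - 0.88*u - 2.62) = -0.2*u^6 - 0.65*u^5 + 2.14*u^4 + 3.32*u^3 - 0.92*u^2 + 2.77*u + 4.0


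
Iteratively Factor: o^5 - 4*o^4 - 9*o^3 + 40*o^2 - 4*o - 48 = (o + 3)*(o^4 - 7*o^3 + 12*o^2 + 4*o - 16) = (o + 1)*(o + 3)*(o^3 - 8*o^2 + 20*o - 16) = (o - 2)*(o + 1)*(o + 3)*(o^2 - 6*o + 8) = (o - 4)*(o - 2)*(o + 1)*(o + 3)*(o - 2)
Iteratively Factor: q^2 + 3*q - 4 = (q + 4)*(q - 1)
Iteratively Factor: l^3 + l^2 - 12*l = (l)*(l^2 + l - 12) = l*(l + 4)*(l - 3)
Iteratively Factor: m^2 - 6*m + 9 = (m - 3)*(m - 3)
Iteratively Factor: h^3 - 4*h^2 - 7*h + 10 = (h + 2)*(h^2 - 6*h + 5) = (h - 1)*(h + 2)*(h - 5)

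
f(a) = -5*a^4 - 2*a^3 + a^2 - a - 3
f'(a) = -20*a^3 - 6*a^2 + 2*a - 1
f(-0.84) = -2.76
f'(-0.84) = 4.94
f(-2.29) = -108.95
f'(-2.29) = 203.14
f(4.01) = -1412.74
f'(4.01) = -1379.08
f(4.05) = -1468.72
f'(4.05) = -1419.92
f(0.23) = -3.22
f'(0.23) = -1.10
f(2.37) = -184.13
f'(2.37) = -296.20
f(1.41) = -27.79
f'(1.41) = -66.17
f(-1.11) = -5.51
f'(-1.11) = 16.74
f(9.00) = -34194.00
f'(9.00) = -15049.00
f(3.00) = -456.00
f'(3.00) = -589.00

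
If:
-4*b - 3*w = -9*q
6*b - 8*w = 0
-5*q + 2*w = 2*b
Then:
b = 0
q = 0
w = 0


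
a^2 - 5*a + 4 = (a - 4)*(a - 1)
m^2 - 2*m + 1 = (m - 1)^2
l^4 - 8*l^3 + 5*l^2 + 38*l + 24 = (l - 6)*(l - 4)*(l + 1)^2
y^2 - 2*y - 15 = (y - 5)*(y + 3)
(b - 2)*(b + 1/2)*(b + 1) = b^3 - b^2/2 - 5*b/2 - 1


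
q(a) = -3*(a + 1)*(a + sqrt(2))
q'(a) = -6*a - 3*sqrt(2) - 3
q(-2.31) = -3.52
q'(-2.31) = 6.62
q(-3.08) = -10.39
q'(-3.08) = 11.24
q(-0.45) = -1.59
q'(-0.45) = -4.54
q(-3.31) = -13.14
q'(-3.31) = 12.62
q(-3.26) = -12.51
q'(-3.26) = 12.32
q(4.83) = -109.21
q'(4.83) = -36.22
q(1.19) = -17.11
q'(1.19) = -14.38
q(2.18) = -34.29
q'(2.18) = -20.32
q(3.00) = -52.97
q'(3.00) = -25.24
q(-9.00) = -182.06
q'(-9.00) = 46.76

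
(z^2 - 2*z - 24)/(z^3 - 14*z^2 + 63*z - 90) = (z + 4)/(z^2 - 8*z + 15)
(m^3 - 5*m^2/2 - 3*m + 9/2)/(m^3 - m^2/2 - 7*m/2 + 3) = (2*m^2 - 3*m - 9)/(2*m^2 + m - 6)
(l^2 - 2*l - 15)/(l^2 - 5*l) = (l + 3)/l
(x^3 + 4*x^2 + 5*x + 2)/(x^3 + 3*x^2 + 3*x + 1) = (x + 2)/(x + 1)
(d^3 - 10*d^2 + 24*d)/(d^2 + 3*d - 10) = d*(d^2 - 10*d + 24)/(d^2 + 3*d - 10)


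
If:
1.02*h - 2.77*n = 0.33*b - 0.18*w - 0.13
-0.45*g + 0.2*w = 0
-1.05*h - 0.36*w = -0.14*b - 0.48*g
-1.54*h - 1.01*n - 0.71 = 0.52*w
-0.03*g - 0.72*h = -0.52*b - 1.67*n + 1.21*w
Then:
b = -3.49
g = -0.40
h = -0.34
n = 0.28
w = -0.90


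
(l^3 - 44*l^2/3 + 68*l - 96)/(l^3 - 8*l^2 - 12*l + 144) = (l - 8/3)/(l + 4)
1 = 1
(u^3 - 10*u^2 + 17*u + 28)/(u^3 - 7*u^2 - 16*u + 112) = (u + 1)/(u + 4)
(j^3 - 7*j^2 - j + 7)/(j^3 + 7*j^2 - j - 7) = (j - 7)/(j + 7)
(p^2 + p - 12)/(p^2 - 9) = (p + 4)/(p + 3)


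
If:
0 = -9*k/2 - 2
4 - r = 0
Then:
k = -4/9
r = 4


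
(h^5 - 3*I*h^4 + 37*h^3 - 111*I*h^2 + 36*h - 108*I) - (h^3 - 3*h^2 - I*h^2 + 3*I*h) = h^5 - 3*I*h^4 + 36*h^3 + 3*h^2 - 110*I*h^2 + 36*h - 3*I*h - 108*I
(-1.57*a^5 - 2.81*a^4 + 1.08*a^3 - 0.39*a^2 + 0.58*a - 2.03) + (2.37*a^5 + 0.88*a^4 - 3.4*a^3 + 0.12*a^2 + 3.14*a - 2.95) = 0.8*a^5 - 1.93*a^4 - 2.32*a^3 - 0.27*a^2 + 3.72*a - 4.98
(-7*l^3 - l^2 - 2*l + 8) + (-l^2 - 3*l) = -7*l^3 - 2*l^2 - 5*l + 8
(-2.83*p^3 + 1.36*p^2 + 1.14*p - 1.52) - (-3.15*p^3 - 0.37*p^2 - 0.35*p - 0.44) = 0.32*p^3 + 1.73*p^2 + 1.49*p - 1.08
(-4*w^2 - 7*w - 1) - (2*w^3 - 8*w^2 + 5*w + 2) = -2*w^3 + 4*w^2 - 12*w - 3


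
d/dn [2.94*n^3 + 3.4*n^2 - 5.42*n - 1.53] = 8.82*n^2 + 6.8*n - 5.42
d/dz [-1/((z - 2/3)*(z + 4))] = 6*(3*z + 5)/((z + 4)^2*(3*z - 2)^2)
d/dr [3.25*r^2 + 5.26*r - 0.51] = 6.5*r + 5.26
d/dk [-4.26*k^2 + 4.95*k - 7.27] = 4.95 - 8.52*k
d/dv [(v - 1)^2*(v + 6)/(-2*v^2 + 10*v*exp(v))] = (v - 1)*(v*(-3*v - 11)*(v - 5*exp(v)) - (v - 1)*(v + 6)*(5*v*exp(v) - 2*v + 5*exp(v)))/(2*v^2*(v - 5*exp(v))^2)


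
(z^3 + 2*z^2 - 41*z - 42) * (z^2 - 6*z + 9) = z^5 - 4*z^4 - 44*z^3 + 222*z^2 - 117*z - 378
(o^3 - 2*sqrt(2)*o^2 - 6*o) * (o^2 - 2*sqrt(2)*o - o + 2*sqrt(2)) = o^5 - 4*sqrt(2)*o^4 - o^4 + 2*o^3 + 4*sqrt(2)*o^3 - 2*o^2 + 12*sqrt(2)*o^2 - 12*sqrt(2)*o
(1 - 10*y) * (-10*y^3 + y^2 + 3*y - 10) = 100*y^4 - 20*y^3 - 29*y^2 + 103*y - 10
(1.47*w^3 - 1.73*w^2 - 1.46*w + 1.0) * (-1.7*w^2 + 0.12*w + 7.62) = -2.499*w^5 + 3.1174*w^4 + 13.4758*w^3 - 15.0578*w^2 - 11.0052*w + 7.62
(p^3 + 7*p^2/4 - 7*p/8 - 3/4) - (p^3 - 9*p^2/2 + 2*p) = 25*p^2/4 - 23*p/8 - 3/4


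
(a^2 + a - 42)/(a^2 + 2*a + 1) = (a^2 + a - 42)/(a^2 + 2*a + 1)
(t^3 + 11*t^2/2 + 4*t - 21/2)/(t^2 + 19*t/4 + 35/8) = 4*(t^2 + 2*t - 3)/(4*t + 5)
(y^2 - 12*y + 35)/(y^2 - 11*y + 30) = (y - 7)/(y - 6)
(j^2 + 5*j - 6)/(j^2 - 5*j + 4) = (j + 6)/(j - 4)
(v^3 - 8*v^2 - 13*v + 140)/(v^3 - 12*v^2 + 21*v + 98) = (v^2 - v - 20)/(v^2 - 5*v - 14)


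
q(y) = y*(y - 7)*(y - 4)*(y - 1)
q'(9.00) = 674.00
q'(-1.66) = -274.98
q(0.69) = -4.47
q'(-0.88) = -127.24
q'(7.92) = 318.78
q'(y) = y*(y - 7)*(y - 4) + y*(y - 7)*(y - 1) + y*(y - 4)*(y - 1) + (y - 7)*(y - 4)*(y - 1)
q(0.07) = -1.77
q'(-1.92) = -338.78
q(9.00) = 720.00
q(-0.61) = 34.45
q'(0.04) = -24.94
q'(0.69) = 9.99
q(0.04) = -1.06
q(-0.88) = 63.62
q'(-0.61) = -89.88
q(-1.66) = 216.43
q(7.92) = 197.65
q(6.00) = -60.00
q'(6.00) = 8.00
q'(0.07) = -22.72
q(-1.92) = 296.05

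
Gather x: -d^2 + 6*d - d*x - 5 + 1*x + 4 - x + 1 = -d^2 - d*x + 6*d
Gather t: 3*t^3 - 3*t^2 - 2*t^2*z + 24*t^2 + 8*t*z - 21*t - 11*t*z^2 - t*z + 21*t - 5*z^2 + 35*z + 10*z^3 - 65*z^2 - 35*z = 3*t^3 + t^2*(21 - 2*z) + t*(-11*z^2 + 7*z) + 10*z^3 - 70*z^2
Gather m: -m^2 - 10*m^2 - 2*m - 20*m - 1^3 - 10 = -11*m^2 - 22*m - 11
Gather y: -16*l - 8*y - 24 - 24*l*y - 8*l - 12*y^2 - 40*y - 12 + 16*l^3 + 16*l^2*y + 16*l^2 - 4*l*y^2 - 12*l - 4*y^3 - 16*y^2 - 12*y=16*l^3 + 16*l^2 - 36*l - 4*y^3 + y^2*(-4*l - 28) + y*(16*l^2 - 24*l - 60) - 36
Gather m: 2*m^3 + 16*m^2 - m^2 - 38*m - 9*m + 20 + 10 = 2*m^3 + 15*m^2 - 47*m + 30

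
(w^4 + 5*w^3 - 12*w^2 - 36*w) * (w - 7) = w^5 - 2*w^4 - 47*w^3 + 48*w^2 + 252*w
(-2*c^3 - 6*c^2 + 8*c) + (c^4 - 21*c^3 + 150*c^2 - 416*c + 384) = c^4 - 23*c^3 + 144*c^2 - 408*c + 384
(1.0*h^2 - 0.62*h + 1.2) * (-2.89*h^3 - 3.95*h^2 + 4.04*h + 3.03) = -2.89*h^5 - 2.1582*h^4 + 3.021*h^3 - 4.2148*h^2 + 2.9694*h + 3.636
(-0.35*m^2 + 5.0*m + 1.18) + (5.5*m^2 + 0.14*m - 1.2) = 5.15*m^2 + 5.14*m - 0.02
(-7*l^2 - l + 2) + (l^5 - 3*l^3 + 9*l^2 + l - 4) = l^5 - 3*l^3 + 2*l^2 - 2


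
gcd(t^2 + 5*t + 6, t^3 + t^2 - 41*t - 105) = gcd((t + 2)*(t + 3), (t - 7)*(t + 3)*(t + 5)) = t + 3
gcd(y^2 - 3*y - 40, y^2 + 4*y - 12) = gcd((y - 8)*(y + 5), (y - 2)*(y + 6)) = 1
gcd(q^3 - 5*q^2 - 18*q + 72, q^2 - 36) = q - 6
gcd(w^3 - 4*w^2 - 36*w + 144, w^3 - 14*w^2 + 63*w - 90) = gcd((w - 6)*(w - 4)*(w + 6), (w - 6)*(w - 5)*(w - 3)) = w - 6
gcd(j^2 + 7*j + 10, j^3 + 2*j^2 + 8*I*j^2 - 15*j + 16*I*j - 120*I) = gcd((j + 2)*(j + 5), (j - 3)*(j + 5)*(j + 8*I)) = j + 5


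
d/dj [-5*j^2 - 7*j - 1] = -10*j - 7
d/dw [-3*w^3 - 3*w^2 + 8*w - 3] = -9*w^2 - 6*w + 8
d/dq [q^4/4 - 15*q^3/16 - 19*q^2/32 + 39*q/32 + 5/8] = q^3 - 45*q^2/16 - 19*q/16 + 39/32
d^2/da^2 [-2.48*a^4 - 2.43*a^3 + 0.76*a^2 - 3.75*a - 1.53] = -29.76*a^2 - 14.58*a + 1.52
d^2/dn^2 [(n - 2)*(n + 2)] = 2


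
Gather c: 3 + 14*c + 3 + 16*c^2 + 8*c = 16*c^2 + 22*c + 6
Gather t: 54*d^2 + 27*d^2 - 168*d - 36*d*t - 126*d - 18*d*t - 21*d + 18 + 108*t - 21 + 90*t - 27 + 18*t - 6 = 81*d^2 - 315*d + t*(216 - 54*d) - 36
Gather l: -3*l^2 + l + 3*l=-3*l^2 + 4*l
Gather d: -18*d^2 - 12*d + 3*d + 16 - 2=-18*d^2 - 9*d + 14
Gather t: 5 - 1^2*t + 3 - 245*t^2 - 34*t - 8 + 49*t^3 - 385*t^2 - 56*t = 49*t^3 - 630*t^2 - 91*t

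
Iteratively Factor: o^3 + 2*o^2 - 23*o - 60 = (o - 5)*(o^2 + 7*o + 12) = (o - 5)*(o + 4)*(o + 3)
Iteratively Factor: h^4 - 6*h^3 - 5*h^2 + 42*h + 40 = (h + 1)*(h^3 - 7*h^2 + 2*h + 40) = (h + 1)*(h + 2)*(h^2 - 9*h + 20) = (h - 4)*(h + 1)*(h + 2)*(h - 5)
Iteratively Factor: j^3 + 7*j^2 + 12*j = (j)*(j^2 + 7*j + 12) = j*(j + 3)*(j + 4)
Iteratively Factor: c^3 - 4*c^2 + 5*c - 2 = (c - 1)*(c^2 - 3*c + 2) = (c - 2)*(c - 1)*(c - 1)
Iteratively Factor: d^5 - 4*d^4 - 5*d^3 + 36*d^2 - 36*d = (d - 2)*(d^4 - 2*d^3 - 9*d^2 + 18*d) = d*(d - 2)*(d^3 - 2*d^2 - 9*d + 18) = d*(d - 2)*(d + 3)*(d^2 - 5*d + 6) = d*(d - 3)*(d - 2)*(d + 3)*(d - 2)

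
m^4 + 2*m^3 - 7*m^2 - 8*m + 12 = (m - 2)*(m - 1)*(m + 2)*(m + 3)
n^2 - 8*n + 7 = (n - 7)*(n - 1)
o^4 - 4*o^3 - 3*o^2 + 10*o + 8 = (o - 4)*(o - 2)*(o + 1)^2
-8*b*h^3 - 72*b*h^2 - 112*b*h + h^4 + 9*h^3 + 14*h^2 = h*(-8*b + h)*(h + 2)*(h + 7)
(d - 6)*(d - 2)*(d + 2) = d^3 - 6*d^2 - 4*d + 24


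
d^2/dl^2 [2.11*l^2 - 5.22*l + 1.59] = 4.22000000000000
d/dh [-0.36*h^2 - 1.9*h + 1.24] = -0.72*h - 1.9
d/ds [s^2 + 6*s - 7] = 2*s + 6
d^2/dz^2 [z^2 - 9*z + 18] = 2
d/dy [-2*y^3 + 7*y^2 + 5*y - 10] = -6*y^2 + 14*y + 5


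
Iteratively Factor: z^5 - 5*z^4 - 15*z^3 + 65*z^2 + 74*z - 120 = (z + 3)*(z^4 - 8*z^3 + 9*z^2 + 38*z - 40) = (z - 1)*(z + 3)*(z^3 - 7*z^2 + 2*z + 40) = (z - 5)*(z - 1)*(z + 3)*(z^2 - 2*z - 8) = (z - 5)*(z - 4)*(z - 1)*(z + 3)*(z + 2)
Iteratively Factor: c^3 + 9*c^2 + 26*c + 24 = (c + 3)*(c^2 + 6*c + 8) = (c + 2)*(c + 3)*(c + 4)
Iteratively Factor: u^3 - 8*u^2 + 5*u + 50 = (u - 5)*(u^2 - 3*u - 10) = (u - 5)^2*(u + 2)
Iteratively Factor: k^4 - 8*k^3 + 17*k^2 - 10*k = (k - 2)*(k^3 - 6*k^2 + 5*k) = k*(k - 2)*(k^2 - 6*k + 5) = k*(k - 5)*(k - 2)*(k - 1)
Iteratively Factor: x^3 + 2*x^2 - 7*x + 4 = (x + 4)*(x^2 - 2*x + 1) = (x - 1)*(x + 4)*(x - 1)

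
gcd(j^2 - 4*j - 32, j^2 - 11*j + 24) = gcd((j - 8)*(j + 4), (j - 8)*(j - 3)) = j - 8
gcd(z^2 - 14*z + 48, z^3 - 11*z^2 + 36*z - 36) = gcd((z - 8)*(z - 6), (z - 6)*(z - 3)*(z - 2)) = z - 6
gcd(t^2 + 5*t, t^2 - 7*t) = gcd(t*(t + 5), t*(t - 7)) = t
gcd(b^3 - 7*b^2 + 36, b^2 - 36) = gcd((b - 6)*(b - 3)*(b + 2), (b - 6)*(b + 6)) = b - 6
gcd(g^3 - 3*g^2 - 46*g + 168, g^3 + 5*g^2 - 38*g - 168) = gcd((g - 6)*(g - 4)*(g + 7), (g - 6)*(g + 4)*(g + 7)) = g^2 + g - 42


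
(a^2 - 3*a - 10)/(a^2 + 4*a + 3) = (a^2 - 3*a - 10)/(a^2 + 4*a + 3)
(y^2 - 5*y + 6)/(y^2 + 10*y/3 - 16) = 3*(y^2 - 5*y + 6)/(3*y^2 + 10*y - 48)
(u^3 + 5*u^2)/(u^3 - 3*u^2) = (u + 5)/(u - 3)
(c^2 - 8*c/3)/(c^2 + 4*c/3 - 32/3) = c/(c + 4)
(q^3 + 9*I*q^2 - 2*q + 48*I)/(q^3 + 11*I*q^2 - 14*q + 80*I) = (q + 3*I)/(q + 5*I)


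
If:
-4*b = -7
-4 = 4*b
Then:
No Solution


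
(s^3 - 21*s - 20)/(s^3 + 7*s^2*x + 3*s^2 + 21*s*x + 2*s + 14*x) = (s^2 - s - 20)/(s^2 + 7*s*x + 2*s + 14*x)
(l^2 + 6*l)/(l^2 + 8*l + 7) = l*(l + 6)/(l^2 + 8*l + 7)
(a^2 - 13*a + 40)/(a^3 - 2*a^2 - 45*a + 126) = (a^2 - 13*a + 40)/(a^3 - 2*a^2 - 45*a + 126)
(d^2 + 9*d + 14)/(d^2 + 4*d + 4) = (d + 7)/(d + 2)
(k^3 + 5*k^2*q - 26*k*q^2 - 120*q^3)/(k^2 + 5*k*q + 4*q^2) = (k^2 + k*q - 30*q^2)/(k + q)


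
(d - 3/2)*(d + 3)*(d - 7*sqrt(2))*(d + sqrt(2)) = d^4 - 6*sqrt(2)*d^3 + 3*d^3/2 - 37*d^2/2 - 9*sqrt(2)*d^2 - 21*d + 27*sqrt(2)*d + 63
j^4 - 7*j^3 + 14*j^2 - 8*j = j*(j - 4)*(j - 2)*(j - 1)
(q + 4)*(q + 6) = q^2 + 10*q + 24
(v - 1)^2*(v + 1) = v^3 - v^2 - v + 1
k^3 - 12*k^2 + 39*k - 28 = (k - 7)*(k - 4)*(k - 1)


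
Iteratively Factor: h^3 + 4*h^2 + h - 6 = (h + 2)*(h^2 + 2*h - 3) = (h + 2)*(h + 3)*(h - 1)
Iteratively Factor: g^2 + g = (g + 1)*(g)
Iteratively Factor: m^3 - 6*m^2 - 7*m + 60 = (m - 4)*(m^2 - 2*m - 15) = (m - 5)*(m - 4)*(m + 3)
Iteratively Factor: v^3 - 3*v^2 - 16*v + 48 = (v - 3)*(v^2 - 16) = (v - 3)*(v + 4)*(v - 4)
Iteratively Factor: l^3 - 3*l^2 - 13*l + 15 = (l - 1)*(l^2 - 2*l - 15) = (l - 5)*(l - 1)*(l + 3)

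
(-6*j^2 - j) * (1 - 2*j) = 12*j^3 - 4*j^2 - j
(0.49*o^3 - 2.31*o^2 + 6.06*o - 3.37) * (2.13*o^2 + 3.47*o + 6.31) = 1.0437*o^5 - 3.22*o^4 + 7.984*o^3 - 0.726000000000003*o^2 + 26.5447*o - 21.2647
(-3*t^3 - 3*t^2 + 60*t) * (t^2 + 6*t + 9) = -3*t^5 - 21*t^4 + 15*t^3 + 333*t^2 + 540*t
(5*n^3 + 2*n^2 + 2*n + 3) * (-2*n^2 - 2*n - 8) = -10*n^5 - 14*n^4 - 48*n^3 - 26*n^2 - 22*n - 24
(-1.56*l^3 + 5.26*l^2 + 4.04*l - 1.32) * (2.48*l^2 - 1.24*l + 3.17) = -3.8688*l^5 + 14.9792*l^4 - 1.4484*l^3 + 8.391*l^2 + 14.4436*l - 4.1844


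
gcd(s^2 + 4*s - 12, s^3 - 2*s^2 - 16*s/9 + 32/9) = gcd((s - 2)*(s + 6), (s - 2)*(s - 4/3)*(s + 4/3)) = s - 2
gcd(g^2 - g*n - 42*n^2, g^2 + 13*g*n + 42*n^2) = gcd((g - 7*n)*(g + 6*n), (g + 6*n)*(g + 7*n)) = g + 6*n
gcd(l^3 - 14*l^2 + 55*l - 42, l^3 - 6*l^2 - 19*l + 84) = l - 7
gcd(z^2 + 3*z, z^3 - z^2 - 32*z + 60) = 1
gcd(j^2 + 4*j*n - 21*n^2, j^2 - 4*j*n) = 1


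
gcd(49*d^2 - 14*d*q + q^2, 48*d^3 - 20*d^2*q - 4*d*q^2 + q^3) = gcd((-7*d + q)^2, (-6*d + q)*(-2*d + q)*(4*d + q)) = 1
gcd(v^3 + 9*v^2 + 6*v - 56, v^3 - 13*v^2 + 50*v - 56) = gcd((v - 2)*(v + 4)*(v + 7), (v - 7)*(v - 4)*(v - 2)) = v - 2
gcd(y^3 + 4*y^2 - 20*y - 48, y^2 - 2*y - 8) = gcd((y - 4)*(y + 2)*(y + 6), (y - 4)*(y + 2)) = y^2 - 2*y - 8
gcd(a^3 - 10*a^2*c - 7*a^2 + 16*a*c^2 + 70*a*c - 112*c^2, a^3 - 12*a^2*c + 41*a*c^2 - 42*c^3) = a - 2*c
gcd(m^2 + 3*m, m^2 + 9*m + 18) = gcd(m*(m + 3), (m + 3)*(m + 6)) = m + 3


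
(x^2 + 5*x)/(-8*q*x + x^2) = (x + 5)/(-8*q + x)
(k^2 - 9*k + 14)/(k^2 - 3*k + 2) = (k - 7)/(k - 1)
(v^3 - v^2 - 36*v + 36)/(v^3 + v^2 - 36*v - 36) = (v - 1)/(v + 1)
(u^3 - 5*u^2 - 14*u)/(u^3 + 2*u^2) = (u - 7)/u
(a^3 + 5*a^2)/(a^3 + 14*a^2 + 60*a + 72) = a^2*(a + 5)/(a^3 + 14*a^2 + 60*a + 72)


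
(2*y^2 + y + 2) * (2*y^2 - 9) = 4*y^4 + 2*y^3 - 14*y^2 - 9*y - 18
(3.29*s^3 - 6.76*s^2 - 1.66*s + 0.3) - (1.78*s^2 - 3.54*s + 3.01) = 3.29*s^3 - 8.54*s^2 + 1.88*s - 2.71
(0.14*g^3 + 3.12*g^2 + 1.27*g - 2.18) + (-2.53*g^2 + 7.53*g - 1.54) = 0.14*g^3 + 0.59*g^2 + 8.8*g - 3.72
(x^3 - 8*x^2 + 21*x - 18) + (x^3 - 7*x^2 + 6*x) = 2*x^3 - 15*x^2 + 27*x - 18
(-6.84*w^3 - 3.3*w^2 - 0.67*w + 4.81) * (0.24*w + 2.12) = -1.6416*w^4 - 15.2928*w^3 - 7.1568*w^2 - 0.266*w + 10.1972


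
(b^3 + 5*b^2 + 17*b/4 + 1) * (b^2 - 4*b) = b^5 + b^4 - 63*b^3/4 - 16*b^2 - 4*b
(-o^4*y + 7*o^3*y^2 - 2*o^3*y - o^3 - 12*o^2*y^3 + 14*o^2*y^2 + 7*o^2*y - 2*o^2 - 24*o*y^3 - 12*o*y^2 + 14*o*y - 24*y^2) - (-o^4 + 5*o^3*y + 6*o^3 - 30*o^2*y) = -o^4*y + o^4 + 7*o^3*y^2 - 7*o^3*y - 7*o^3 - 12*o^2*y^3 + 14*o^2*y^2 + 37*o^2*y - 2*o^2 - 24*o*y^3 - 12*o*y^2 + 14*o*y - 24*y^2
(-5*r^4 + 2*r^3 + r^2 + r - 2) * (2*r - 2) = -10*r^5 + 14*r^4 - 2*r^3 - 6*r + 4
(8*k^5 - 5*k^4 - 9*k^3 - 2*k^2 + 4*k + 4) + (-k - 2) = 8*k^5 - 5*k^4 - 9*k^3 - 2*k^2 + 3*k + 2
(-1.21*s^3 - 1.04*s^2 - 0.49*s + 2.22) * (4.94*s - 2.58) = -5.9774*s^4 - 2.0158*s^3 + 0.2626*s^2 + 12.231*s - 5.7276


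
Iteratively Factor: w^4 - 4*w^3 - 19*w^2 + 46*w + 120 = (w - 5)*(w^3 + w^2 - 14*w - 24) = (w - 5)*(w + 3)*(w^2 - 2*w - 8) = (w - 5)*(w - 4)*(w + 3)*(w + 2)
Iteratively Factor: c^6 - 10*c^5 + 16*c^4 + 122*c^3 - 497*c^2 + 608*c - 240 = (c - 1)*(c^5 - 9*c^4 + 7*c^3 + 129*c^2 - 368*c + 240) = (c - 1)^2*(c^4 - 8*c^3 - c^2 + 128*c - 240) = (c - 4)*(c - 1)^2*(c^3 - 4*c^2 - 17*c + 60) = (c - 5)*(c - 4)*(c - 1)^2*(c^2 + c - 12) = (c - 5)*(c - 4)*(c - 1)^2*(c + 4)*(c - 3)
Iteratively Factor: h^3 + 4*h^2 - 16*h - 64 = (h + 4)*(h^2 - 16) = (h - 4)*(h + 4)*(h + 4)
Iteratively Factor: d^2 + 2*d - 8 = (d - 2)*(d + 4)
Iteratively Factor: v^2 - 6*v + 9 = (v - 3)*(v - 3)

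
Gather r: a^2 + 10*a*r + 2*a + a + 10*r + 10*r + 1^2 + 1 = a^2 + 3*a + r*(10*a + 20) + 2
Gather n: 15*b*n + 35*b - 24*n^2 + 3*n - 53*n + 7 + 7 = 35*b - 24*n^2 + n*(15*b - 50) + 14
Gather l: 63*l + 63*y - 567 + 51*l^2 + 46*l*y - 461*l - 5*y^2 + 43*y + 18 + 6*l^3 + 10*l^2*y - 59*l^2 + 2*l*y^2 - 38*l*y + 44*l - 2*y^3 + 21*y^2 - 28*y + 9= 6*l^3 + l^2*(10*y - 8) + l*(2*y^2 + 8*y - 354) - 2*y^3 + 16*y^2 + 78*y - 540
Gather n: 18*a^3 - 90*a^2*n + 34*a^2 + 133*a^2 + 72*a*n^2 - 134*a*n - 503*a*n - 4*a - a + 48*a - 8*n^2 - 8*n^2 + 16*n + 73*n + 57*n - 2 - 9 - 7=18*a^3 + 167*a^2 + 43*a + n^2*(72*a - 16) + n*(-90*a^2 - 637*a + 146) - 18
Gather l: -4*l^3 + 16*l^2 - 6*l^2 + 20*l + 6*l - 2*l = -4*l^3 + 10*l^2 + 24*l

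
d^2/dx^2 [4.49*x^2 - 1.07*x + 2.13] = 8.98000000000000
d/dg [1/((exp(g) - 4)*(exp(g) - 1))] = (5 - 2*exp(g))*exp(g)/(exp(4*g) - 10*exp(3*g) + 33*exp(2*g) - 40*exp(g) + 16)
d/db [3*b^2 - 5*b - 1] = 6*b - 5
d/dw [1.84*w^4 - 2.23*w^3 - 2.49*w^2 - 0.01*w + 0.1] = 7.36*w^3 - 6.69*w^2 - 4.98*w - 0.01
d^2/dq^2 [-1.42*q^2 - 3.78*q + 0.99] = -2.84000000000000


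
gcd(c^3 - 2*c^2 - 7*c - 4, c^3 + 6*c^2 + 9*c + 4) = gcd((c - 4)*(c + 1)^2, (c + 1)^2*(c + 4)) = c^2 + 2*c + 1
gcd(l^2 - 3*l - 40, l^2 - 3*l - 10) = 1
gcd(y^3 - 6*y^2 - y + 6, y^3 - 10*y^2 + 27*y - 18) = y^2 - 7*y + 6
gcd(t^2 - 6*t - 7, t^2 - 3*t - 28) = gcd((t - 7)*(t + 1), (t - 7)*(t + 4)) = t - 7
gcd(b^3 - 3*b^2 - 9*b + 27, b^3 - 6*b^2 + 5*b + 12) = b - 3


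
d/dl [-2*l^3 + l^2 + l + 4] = -6*l^2 + 2*l + 1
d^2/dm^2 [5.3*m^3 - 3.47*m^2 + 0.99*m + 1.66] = 31.8*m - 6.94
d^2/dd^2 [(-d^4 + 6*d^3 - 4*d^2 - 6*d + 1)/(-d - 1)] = 2*(3*d^4 + 2*d^3 - 12*d^2 - 18*d - 3)/(d^3 + 3*d^2 + 3*d + 1)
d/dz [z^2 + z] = 2*z + 1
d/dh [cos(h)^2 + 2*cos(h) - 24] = -2*(cos(h) + 1)*sin(h)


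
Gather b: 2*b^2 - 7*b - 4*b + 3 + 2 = 2*b^2 - 11*b + 5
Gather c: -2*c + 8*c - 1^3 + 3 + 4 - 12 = 6*c - 6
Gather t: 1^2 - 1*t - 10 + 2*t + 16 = t + 7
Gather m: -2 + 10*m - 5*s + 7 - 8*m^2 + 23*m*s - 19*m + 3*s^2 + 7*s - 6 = -8*m^2 + m*(23*s - 9) + 3*s^2 + 2*s - 1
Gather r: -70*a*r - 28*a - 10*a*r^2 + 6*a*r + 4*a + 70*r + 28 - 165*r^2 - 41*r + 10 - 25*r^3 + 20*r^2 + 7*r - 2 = -24*a - 25*r^3 + r^2*(-10*a - 145) + r*(36 - 64*a) + 36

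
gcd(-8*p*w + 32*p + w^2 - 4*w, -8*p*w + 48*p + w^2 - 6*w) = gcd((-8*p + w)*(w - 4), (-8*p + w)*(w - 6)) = 8*p - w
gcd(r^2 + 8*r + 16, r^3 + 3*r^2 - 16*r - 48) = r + 4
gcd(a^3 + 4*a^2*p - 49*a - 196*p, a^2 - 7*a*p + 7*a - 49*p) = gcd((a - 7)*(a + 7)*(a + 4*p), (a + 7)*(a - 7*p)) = a + 7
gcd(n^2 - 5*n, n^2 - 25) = n - 5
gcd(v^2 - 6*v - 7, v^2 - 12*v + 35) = v - 7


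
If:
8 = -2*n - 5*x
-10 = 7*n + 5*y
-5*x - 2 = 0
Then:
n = -3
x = -2/5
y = 11/5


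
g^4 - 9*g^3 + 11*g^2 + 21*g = g*(g - 7)*(g - 3)*(g + 1)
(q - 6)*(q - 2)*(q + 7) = q^3 - q^2 - 44*q + 84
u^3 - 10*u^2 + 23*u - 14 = (u - 7)*(u - 2)*(u - 1)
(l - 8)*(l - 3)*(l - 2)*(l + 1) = l^4 - 12*l^3 + 33*l^2 - 2*l - 48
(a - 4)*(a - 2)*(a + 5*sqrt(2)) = a^3 - 6*a^2 + 5*sqrt(2)*a^2 - 30*sqrt(2)*a + 8*a + 40*sqrt(2)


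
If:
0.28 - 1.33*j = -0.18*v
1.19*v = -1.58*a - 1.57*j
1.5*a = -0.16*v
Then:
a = 0.03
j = 0.17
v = -0.27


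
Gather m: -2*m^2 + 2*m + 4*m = -2*m^2 + 6*m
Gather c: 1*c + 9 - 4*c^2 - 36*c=-4*c^2 - 35*c + 9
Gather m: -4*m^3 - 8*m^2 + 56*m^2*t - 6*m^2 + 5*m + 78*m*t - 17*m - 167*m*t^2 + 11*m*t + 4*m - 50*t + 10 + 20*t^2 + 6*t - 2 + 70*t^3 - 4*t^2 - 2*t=-4*m^3 + m^2*(56*t - 14) + m*(-167*t^2 + 89*t - 8) + 70*t^3 + 16*t^2 - 46*t + 8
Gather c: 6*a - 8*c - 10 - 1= 6*a - 8*c - 11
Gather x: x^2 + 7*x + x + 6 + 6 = x^2 + 8*x + 12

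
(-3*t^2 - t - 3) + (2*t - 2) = -3*t^2 + t - 5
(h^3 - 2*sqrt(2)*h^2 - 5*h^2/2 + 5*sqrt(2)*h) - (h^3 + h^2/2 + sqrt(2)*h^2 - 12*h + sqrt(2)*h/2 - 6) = -3*sqrt(2)*h^2 - 3*h^2 + 9*sqrt(2)*h/2 + 12*h + 6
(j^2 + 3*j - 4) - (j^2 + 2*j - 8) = j + 4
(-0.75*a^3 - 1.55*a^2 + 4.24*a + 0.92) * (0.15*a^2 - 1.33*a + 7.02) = -0.1125*a^5 + 0.765*a^4 - 2.5675*a^3 - 16.3822*a^2 + 28.5412*a + 6.4584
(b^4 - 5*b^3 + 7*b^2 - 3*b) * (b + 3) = b^5 - 2*b^4 - 8*b^3 + 18*b^2 - 9*b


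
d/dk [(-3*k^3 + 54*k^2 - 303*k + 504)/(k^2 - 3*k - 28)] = 3*(-k^2 - 8*k + 68)/(k^2 + 8*k + 16)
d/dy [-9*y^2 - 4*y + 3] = -18*y - 4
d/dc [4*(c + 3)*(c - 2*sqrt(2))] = 8*c - 8*sqrt(2) + 12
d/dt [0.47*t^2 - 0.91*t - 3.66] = 0.94*t - 0.91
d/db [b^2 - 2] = 2*b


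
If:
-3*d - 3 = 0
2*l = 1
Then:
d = -1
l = 1/2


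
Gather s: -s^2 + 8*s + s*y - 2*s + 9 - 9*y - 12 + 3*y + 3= -s^2 + s*(y + 6) - 6*y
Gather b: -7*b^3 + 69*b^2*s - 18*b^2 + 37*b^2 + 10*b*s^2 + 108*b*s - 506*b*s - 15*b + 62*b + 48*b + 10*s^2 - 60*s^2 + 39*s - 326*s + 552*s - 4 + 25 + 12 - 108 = -7*b^3 + b^2*(69*s + 19) + b*(10*s^2 - 398*s + 95) - 50*s^2 + 265*s - 75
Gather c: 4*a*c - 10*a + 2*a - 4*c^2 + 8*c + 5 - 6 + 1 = -8*a - 4*c^2 + c*(4*a + 8)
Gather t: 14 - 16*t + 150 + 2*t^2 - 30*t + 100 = 2*t^2 - 46*t + 264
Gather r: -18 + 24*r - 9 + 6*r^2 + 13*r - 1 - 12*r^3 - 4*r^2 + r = -12*r^3 + 2*r^2 + 38*r - 28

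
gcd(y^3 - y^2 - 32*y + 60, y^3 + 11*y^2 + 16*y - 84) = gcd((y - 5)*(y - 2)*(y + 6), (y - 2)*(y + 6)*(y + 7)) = y^2 + 4*y - 12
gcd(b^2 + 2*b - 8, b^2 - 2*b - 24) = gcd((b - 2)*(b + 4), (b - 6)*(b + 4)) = b + 4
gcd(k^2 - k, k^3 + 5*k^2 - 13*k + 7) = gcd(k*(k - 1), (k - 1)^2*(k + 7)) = k - 1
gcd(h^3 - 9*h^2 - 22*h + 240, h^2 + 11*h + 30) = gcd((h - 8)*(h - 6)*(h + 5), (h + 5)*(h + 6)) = h + 5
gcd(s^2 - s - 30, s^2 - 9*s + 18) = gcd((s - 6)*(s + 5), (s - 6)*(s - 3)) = s - 6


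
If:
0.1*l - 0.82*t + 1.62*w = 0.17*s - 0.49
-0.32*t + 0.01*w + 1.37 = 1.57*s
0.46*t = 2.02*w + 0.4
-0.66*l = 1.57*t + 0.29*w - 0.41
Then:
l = 0.37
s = 0.84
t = 0.14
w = -0.17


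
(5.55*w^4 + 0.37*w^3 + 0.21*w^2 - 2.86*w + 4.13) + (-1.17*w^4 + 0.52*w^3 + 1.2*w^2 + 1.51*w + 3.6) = 4.38*w^4 + 0.89*w^3 + 1.41*w^2 - 1.35*w + 7.73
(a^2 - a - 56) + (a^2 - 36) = 2*a^2 - a - 92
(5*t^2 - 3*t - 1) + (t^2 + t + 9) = 6*t^2 - 2*t + 8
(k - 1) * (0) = 0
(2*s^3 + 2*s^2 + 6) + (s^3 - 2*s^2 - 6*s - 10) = 3*s^3 - 6*s - 4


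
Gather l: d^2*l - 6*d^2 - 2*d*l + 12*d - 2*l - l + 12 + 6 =-6*d^2 + 12*d + l*(d^2 - 2*d - 3) + 18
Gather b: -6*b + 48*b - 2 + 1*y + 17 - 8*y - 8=42*b - 7*y + 7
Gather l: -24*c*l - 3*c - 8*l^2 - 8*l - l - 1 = -3*c - 8*l^2 + l*(-24*c - 9) - 1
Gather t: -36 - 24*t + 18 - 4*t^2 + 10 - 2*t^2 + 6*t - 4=-6*t^2 - 18*t - 12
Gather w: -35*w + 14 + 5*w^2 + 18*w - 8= 5*w^2 - 17*w + 6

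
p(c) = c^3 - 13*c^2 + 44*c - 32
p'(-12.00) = 788.00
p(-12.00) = -4160.00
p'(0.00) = 44.00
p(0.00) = -32.00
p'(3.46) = -10.05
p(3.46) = 6.03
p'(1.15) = 18.07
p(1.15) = 2.93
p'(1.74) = 7.84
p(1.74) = 10.47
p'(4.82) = -11.62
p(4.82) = -9.96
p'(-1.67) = 95.79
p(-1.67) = -146.39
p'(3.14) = -8.06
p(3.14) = 8.94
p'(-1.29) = 82.53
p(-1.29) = -112.54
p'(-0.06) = 45.57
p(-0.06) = -34.69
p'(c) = 3*c^2 - 26*c + 44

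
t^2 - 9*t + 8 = (t - 8)*(t - 1)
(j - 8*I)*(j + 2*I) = j^2 - 6*I*j + 16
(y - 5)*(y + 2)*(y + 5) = y^3 + 2*y^2 - 25*y - 50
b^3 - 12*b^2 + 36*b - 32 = (b - 8)*(b - 2)^2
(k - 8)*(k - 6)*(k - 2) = k^3 - 16*k^2 + 76*k - 96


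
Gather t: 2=2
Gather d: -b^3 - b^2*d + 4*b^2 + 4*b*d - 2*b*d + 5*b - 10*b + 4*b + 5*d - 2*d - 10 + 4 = -b^3 + 4*b^2 - b + d*(-b^2 + 2*b + 3) - 6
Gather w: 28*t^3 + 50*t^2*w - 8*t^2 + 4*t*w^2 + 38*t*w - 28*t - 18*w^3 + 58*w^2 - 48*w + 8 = 28*t^3 - 8*t^2 - 28*t - 18*w^3 + w^2*(4*t + 58) + w*(50*t^2 + 38*t - 48) + 8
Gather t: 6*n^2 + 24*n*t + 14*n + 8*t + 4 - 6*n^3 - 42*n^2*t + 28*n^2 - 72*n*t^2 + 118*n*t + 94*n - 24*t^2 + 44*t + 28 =-6*n^3 + 34*n^2 + 108*n + t^2*(-72*n - 24) + t*(-42*n^2 + 142*n + 52) + 32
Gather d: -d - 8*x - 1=-d - 8*x - 1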